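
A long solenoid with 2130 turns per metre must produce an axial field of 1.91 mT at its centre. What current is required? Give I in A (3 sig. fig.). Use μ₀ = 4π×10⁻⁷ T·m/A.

I ≈ 0.714 A

Inside a long solenoid B = μ₀nI with n = 2130 m⁻¹, so I = B/(μ₀n).
I = 1.91×10⁻³ / (4π×10⁻⁷ × 2130) = 0.714 A.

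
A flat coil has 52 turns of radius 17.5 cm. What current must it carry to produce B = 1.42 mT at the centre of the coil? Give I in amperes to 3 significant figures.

For an N-turn coil, B = Nμ₀I/(2R) with R = 0.175 m, so I = 2RB/(Nμ₀) = 2 × 0.175 × 1.42×10⁻³ / (52 × 4π×10⁻⁷) = 7.61 A.

I ≈ 7.61 A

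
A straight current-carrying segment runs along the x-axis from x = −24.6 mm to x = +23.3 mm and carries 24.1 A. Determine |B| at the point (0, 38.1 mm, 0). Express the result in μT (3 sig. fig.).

For a finite straight segment, B = (μ₀I/4πd)(sinθ₁ + sinθ₂), where θ₁, θ₂ are the angles from the perpendicular to each end.
The perpendicular distance is d = 0.0381 m; the end-offsets along the wire are a = 0.0246 m and b = 0.0233 m.
sinθ₁ = 0.0246/√(0.0246²+0.0381²) = 0.5424; sinθ₂ = 0.0233/√(0.0233²+0.0381²) = 0.5217.
B = (4π×10⁻⁷ × 24.1) / (4π × 0.0381) × (0.5424 + 0.5217) = 6.73×10⁻⁵ T.

B ≈ 67.3 μT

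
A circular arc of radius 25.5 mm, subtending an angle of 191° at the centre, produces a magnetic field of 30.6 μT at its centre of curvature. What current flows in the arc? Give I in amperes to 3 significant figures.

For a circular arc, B = μ₀Iφ/(4πR) with φ in radians; here φ = 3.334 rad.
So I = 4πRB/(μ₀φ) = 4π × 0.0255 × 3.06×10⁻⁵ / (4π×10⁻⁷ × 3.334) = 2.34 A.

I ≈ 2.34 A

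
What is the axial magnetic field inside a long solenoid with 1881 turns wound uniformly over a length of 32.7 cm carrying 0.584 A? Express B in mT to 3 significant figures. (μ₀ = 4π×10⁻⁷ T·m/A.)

B ≈ 4.22 mT

Inside a long solenoid, B = μ₀nI with n = 5752 turns/m.
B = 4π×10⁻⁷ × 5752 × 0.584 = 4.22×10⁻³ T.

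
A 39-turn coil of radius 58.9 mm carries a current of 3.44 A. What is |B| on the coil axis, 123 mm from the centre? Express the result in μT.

For an N-turn flat coil, B = Nμ₀IR²/[2(R²+z²)^(3/2)] with R = 0.0589 m, z = 0.123 m.
B = 39 × 2.96×10⁻⁶ T = 1.15×10⁻⁴ T.

B ≈ 115 μT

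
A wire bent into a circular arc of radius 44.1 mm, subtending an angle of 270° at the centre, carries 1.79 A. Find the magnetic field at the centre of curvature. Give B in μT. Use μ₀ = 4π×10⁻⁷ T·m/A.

The Biot–Savart field of a circular arc at its centre is B = μ₀Iφ/(4πR), with φ = 4.712 rad.
B = (4π×10⁻⁷ × 1.79 × 4.712) / (4π × 0.0441) = 1.91×10⁻⁵ T.

B ≈ 19.1 μT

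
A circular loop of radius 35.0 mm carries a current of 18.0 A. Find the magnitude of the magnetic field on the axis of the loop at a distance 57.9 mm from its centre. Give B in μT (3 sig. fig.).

On the axis of a circular loop, B = μ₀IR² / [2(R²+z²)^(3/2)].
R² + z² = (0.035)² + (0.0579)² = 0.004577 m², and (R²+z²)^(3/2) = 3.10×10⁻⁴ m³.
B = (4π×10⁻⁷ × 18.0 × 0.001225) / (2 × 3.10×10⁻⁴) = 4.47×10⁻⁵ T.

B ≈ 44.7 μT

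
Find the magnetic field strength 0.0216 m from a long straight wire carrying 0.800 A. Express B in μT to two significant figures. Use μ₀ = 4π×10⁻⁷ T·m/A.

For an infinitely long straight wire, B = μ₀I/(2πd).
B = (4π×10⁻⁷ × 0.800) / (2π × 0.0216) = 7.41×10⁻⁶ T.

B ≈ 7.4 μT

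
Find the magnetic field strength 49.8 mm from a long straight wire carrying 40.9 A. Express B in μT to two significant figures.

For an infinitely long straight wire, B = μ₀I/(2πd).
B = (4π×10⁻⁷ × 40.9) / (2π × 0.0498) = 1.64×10⁻⁴ T.

B ≈ 160 μT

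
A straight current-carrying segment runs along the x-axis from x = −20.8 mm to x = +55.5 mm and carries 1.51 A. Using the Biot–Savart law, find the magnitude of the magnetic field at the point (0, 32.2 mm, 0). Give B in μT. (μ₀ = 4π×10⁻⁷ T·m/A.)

B ≈ 6.60 μT

For a finite straight segment, B = (μ₀I/4πd)(sinθ₁ + sinθ₂), where θ₁, θ₂ are the angles from the perpendicular to each end.
The perpendicular distance is d = 0.0322 m; the end-offsets along the wire are a = 0.0208 m and b = 0.0555 m.
sinθ₁ = 0.0208/√(0.0208²+0.0322²) = 0.5426; sinθ₂ = 0.0555/√(0.0555²+0.0322²) = 0.8650.
B = (4π×10⁻⁷ × 1.51) / (4π × 0.0322) × (0.5426 + 0.8650) = 6.60×10⁻⁶ T.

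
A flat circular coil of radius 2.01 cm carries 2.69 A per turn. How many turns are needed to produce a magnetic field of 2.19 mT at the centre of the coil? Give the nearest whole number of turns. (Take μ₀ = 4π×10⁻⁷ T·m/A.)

For an N-turn coil, B = Nμ₀I/(2R). A single turn gives B₁ = 8.41×10⁻⁵ T with R = 0.0201 m.
N = B/B₁ = 2.19×10⁻³ / 8.41×10⁻⁵ = 26.04.

N = 26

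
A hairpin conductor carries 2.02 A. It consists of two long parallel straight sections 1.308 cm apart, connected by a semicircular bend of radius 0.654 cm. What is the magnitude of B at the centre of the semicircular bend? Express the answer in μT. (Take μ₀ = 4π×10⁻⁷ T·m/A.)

B ≈ 159 μT

The semicircular arc contributes B_arc = μ₀I·π/(4πR) = μ₀I/(4R) = 9.70×10⁻⁵ T.
Each semi-infinite lead is at perpendicular distance R = 0.00654 m from the centre, with the perpendicular foot at its near end, so it contributes μ₀I/(4πR); both point the same way, together 6.18×10⁻⁵ T.
Arc and leads all point the same direction: B = 9.70×10⁻⁵ + 6.18×10⁻⁵ = 1.59×10⁻⁴ T.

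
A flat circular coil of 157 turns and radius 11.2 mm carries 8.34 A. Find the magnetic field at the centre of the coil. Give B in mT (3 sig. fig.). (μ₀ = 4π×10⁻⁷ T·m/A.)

B ≈ 73.5 mT

For an N-turn flat coil, B = Nμ₀I/(2R) with R = 0.0112 m.
B = 157 × 4.68×10⁻⁴ T = 7.35×10⁻² T.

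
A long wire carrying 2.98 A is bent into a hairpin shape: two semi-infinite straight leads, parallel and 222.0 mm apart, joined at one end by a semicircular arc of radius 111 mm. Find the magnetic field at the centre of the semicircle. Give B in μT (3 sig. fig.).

B ≈ 13.8 μT

The semicircular arc contributes B_arc = μ₀I·π/(4πR) = μ₀I/(4R) = 8.43×10⁻⁶ T.
Each semi-infinite lead is at perpendicular distance R = 0.111 m from the centre, with the perpendicular foot at its near end, so it contributes μ₀I/(4πR); both point the same way, together 5.37×10⁻⁶ T.
Arc and leads all point the same direction: B = 8.43×10⁻⁶ + 5.37×10⁻⁶ = 1.38×10⁻⁵ T.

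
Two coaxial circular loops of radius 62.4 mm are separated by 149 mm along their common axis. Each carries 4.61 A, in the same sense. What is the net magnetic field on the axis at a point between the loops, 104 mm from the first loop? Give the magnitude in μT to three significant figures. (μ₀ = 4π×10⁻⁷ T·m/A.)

Each loop contributes B = μ₀IR²/[2(R²+z²)^(3/2)] on the axis, with z measured from that loop.
Loop 1 (z = 0.104 m): B₁ = 6.32×10⁻⁶ T. Loop 2 (z = 0.045 m): B₂ = 2.48×10⁻⁵ T.
The fields add: B = B₁ + B₂ = 3.11×10⁻⁵ T.

B ≈ 31.1 μT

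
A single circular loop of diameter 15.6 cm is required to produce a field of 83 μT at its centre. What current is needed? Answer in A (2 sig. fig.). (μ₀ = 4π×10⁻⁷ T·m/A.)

I ≈ 10 A

At the centre of a circular loop B = μ₀I/(2R), so I = 2RB/μ₀.
With R = 0.078 m, I = 2 × 0.078 × 8.30×10⁻⁵ / (4π×10⁻⁷) = 10.3 A.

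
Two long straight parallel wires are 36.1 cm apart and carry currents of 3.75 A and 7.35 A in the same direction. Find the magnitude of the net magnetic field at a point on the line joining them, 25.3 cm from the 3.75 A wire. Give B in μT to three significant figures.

Each long wire gives B = μ₀I/(2πd). Distances are d₁ = 0.253 m and d₂ = 0.108 m.
B₁ = 2.96×10⁻⁶ T, B₂ = 1.36×10⁻⁵ T.
Between parallel currents the two contributions point in opposite directions, so they subtract. B = |B₁ − B₂| = |2.96×10⁻⁶ − 1.36×10⁻⁵| = 1.06×10⁻⁵ T.

B ≈ 10.6 μT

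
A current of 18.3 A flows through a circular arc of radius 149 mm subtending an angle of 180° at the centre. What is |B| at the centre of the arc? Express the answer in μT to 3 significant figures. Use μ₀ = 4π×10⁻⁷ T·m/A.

The Biot–Savart field of a circular arc at its centre is B = μ₀Iφ/(4πR), with φ = 3.142 rad.
B = (4π×10⁻⁷ × 18.3 × 3.142) / (4π × 0.149) = 3.86×10⁻⁵ T.

B ≈ 38.6 μT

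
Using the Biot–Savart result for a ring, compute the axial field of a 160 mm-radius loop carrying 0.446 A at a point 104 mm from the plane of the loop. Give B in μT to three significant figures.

B ≈ 1.03 μT

On the axis of a circular loop, B = μ₀IR² / [2(R²+z²)^(3/2)].
R² + z² = (0.16)² + (0.104)² = 0.03642 m², and (R²+z²)^(3/2) = 6.95×10⁻³ m³.
B = (4π×10⁻⁷ × 0.446 × 0.0256) / (2 × 6.95×10⁻³) = 1.03×10⁻⁶ T.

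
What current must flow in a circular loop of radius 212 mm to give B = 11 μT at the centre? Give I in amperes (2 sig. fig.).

I ≈ 3.7 A

At the centre of a circular loop B = μ₀I/(2R), so I = 2RB/μ₀.
With R = 0.212 m, I = 2 × 0.212 × 1.10×10⁻⁵ / (4π×10⁻⁷) = 3.71 A.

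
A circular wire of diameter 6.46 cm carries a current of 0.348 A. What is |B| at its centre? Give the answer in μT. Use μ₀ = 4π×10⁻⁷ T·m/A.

At the centre of a circular loop the Biot–Savart law gives B = μ₀I/(2R) (so R = 0.0323 m).
B = (4π×10⁻⁷ × 0.348) / (2 × 0.0323) = 6.77×10⁻⁶ T.

B ≈ 6.77 μT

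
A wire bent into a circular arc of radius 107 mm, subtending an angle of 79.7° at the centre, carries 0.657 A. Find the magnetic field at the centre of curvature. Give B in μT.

The Biot–Savart field of a circular arc at its centre is B = μ₀Iφ/(4πR), with φ = 1.391 rad.
B = (4π×10⁻⁷ × 0.657 × 1.391) / (4π × 0.107) = 8.54×10⁻⁷ T.

B ≈ 0.854 μT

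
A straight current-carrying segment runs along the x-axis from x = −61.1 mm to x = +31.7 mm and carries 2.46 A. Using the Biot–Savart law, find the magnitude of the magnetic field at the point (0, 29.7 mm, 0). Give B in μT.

For a finite straight segment, B = (μ₀I/4πd)(sinθ₁ + sinθ₂), where θ₁, θ₂ are the angles from the perpendicular to each end.
The perpendicular distance is d = 0.0297 m; the end-offsets along the wire are a = 0.0611 m and b = 0.0317 m.
sinθ₁ = 0.0611/√(0.0611²+0.0297²) = 0.8994; sinθ₂ = 0.0317/√(0.0317²+0.0297²) = 0.7298.
B = (4π×10⁻⁷ × 2.46) / (4π × 0.0297) × (0.8994 + 0.7298) = 1.35×10⁻⁵ T.

B ≈ 13.5 μT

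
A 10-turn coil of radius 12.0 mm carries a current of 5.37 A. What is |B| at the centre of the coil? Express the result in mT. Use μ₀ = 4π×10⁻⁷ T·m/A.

For an N-turn flat coil, B = Nμ₀I/(2R) with R = 0.012 m.
B = 10 × 2.81×10⁻⁴ T = 2.81×10⁻³ T.

B ≈ 2.81 mT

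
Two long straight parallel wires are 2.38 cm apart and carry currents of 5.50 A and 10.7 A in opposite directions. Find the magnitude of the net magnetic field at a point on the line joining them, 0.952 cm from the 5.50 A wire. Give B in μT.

Each long wire gives B = μ₀I/(2πd). Distances are d₁ = 0.00952 m and d₂ = 0.01428 m.
B₁ = 1.16×10⁻⁴ T, B₂ = 1.50×10⁻⁴ T.
Between antiparallel currents both contributions point the same way, so they add. B = B₁ + B₂ = 1.16×10⁻⁴ + 1.50×10⁻⁴ = 2.65×10⁻⁴ T.

B ≈ 265 μT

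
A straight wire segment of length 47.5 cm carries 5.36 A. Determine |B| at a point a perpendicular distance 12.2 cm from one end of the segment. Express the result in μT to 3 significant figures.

B ≈ 4.26 μT

For a finite straight segment, B = (μ₀I/4πd)(sinθ₁ + sinθ₂), where θ₁, θ₂ are the angles from the perpendicular to each end.
The perpendicular foot is at one end, so the two end-offsets along the wire are 0 and L = 0.475 m.
sinθ₁ = 0/√(0²+0.122²) = 0.0000; sinθ₂ = 0.475/√(0.475²+0.122²) = 0.9686.
B = (4π×10⁻⁷ × 5.36) / (4π × 0.122) × (0.0000 + 0.9686) = 4.26×10⁻⁶ T.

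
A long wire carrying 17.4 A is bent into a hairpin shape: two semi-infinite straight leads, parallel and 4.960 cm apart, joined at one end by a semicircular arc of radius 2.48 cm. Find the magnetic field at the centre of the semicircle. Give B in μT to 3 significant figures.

The semicircular arc contributes B_arc = μ₀I·π/(4πR) = μ₀I/(4R) = 2.20×10⁻⁴ T.
Each semi-infinite lead is at perpendicular distance R = 0.0248 m from the centre, with the perpendicular foot at its near end, so it contributes μ₀I/(4πR); both point the same way, together 1.40×10⁻⁴ T.
Arc and leads all point the same direction: B = 2.20×10⁻⁴ + 1.40×10⁻⁴ = 3.61×10⁻⁴ T.

B ≈ 361 μT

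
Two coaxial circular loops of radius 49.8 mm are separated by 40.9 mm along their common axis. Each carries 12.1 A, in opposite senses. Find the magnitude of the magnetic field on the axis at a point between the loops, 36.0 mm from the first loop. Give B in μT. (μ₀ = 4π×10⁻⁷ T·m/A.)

B ≈ 69.2 μT

Each loop contributes B = μ₀IR²/[2(R²+z²)^(3/2)] on the axis, with z measured from that loop.
Loop 1 (z = 0.036 m): B₁ = 8.13×10⁻⁵ T. Loop 2 (z = 0.0049 m): B₂ = 1.50×10⁻⁴ T.
The fields oppose: B = |B₁ − B₂| = 6.92×10⁻⁵ T.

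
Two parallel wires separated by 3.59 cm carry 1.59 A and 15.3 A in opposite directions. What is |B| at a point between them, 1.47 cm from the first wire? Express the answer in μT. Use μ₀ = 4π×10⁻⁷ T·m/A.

Each long wire gives B = μ₀I/(2πd). Distances are d₁ = 0.0147 m and d₂ = 0.0212 m.
B₁ = 2.16×10⁻⁵ T, B₂ = 1.44×10⁻⁴ T.
Between antiparallel currents both contributions point the same way, so they add. B = B₁ + B₂ = 2.16×10⁻⁵ + 1.44×10⁻⁴ = 1.66×10⁻⁴ T.

B ≈ 166 μT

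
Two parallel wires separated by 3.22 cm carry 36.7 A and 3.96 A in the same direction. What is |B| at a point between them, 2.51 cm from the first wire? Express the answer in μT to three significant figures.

B ≈ 181 μT

Each long wire gives B = μ₀I/(2πd). Distances are d₁ = 0.0251 m and d₂ = 0.0071 m.
B₁ = 2.92×10⁻⁴ T, B₂ = 1.12×10⁻⁴ T.
Between parallel currents the two contributions point in opposite directions, so they subtract. B = |B₁ − B₂| = |2.92×10⁻⁴ − 1.12×10⁻⁴| = 1.81×10⁻⁴ T.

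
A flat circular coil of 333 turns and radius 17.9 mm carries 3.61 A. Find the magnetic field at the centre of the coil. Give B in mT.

For an N-turn flat coil, B = Nμ₀I/(2R) with R = 0.0179 m.
B = 333 × 1.27×10⁻⁴ T = 4.22×10⁻² T.

B ≈ 42.2 mT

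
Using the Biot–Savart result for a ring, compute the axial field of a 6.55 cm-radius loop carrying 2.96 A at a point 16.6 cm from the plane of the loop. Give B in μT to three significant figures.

On the axis of a circular loop, B = μ₀IR² / [2(R²+z²)^(3/2)].
R² + z² = (0.0655)² + (0.166)² = 0.03185 m², and (R²+z²)^(3/2) = 5.68×10⁻³ m³.
B = (4π×10⁻⁷ × 2.96 × 0.00429) / (2 × 5.68×10⁻³) = 1.40×10⁻⁶ T.

B ≈ 1.40 μT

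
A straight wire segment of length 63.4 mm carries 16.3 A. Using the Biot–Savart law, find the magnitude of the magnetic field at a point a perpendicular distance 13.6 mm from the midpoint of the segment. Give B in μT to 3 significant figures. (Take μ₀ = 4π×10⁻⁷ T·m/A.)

B ≈ 220 μT

For a finite straight segment, B = (μ₀I/4πd)(sinθ₁ + sinθ₂), where θ₁, θ₂ are the angles from the perpendicular to each end.
The perpendicular from the point meets the wire at its midpoint, so each end is L/2 = 0.0317 m away along the wire.
sinθ₁ = 0.0317/√(0.0317²+0.0136²) = 0.9190; sinθ₂ = 0.0317/√(0.0317²+0.0136²) = 0.9190.
B = (4π×10⁻⁷ × 16.3) / (4π × 0.0136) × (0.9190 + 0.9190) = 2.20×10⁻⁴ T.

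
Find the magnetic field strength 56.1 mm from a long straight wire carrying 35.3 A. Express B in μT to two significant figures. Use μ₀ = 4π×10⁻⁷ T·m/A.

For an infinitely long straight wire, B = μ₀I/(2πd).
B = (4π×10⁻⁷ × 35.3) / (2π × 0.0561) = 1.26×10⁻⁴ T.

B ≈ 130 μT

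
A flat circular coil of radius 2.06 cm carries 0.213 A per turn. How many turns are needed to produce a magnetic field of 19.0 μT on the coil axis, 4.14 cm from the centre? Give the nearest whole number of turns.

For an N-turn coil, B = Nμ₀IR²/[2(R²+z²)^(3/2)]. A single turn gives B₁ = 5.74×10⁻⁷ T with R = 0.0206 m, z = 0.0414 m.
N = B/B₁ = 1.90×10⁻⁵ / 5.74×10⁻⁷ = 33.08.

N = 33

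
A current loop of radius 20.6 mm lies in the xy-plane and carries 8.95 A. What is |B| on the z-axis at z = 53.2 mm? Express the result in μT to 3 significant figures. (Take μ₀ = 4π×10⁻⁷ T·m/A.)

B ≈ 12.9 μT

On the axis of a circular loop, B = μ₀IR² / [2(R²+z²)^(3/2)].
R² + z² = (0.0206)² + (0.0532)² = 0.003255 m², and (R²+z²)^(3/2) = 1.86×10⁻⁴ m³.
B = (4π×10⁻⁷ × 8.95 × 0.0004244) / (2 × 1.86×10⁻⁴) = 1.29×10⁻⁵ T.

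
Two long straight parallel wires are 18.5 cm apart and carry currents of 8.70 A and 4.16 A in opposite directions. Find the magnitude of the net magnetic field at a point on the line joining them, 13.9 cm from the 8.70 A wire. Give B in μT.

B ≈ 30.6 μT

Each long wire gives B = μ₀I/(2πd). Distances are d₁ = 0.139 m and d₂ = 0.046 m.
B₁ = 1.25×10⁻⁵ T, B₂ = 1.81×10⁻⁵ T.
Between antiparallel currents both contributions point the same way, so they add. B = B₁ + B₂ = 1.25×10⁻⁵ + 1.81×10⁻⁵ = 3.06×10⁻⁵ T.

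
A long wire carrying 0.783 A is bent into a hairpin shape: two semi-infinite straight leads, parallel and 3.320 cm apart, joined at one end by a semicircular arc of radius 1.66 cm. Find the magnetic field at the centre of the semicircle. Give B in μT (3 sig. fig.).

B ≈ 24.3 μT

The semicircular arc contributes B_arc = μ₀I·π/(4πR) = μ₀I/(4R) = 1.48×10⁻⁵ T.
Each semi-infinite lead is at perpendicular distance R = 0.0166 m from the centre, with the perpendicular foot at its near end, so it contributes μ₀I/(4πR); both point the same way, together 9.43×10⁻⁶ T.
Arc and leads all point the same direction: B = 1.48×10⁻⁵ + 9.43×10⁻⁶ = 2.43×10⁻⁵ T.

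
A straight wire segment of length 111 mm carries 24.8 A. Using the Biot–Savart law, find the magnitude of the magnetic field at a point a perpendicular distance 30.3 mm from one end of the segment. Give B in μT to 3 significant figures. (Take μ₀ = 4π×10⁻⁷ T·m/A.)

B ≈ 79.0 μT

For a finite straight segment, B = (μ₀I/4πd)(sinθ₁ + sinθ₂), where θ₁, θ₂ are the angles from the perpendicular to each end.
The perpendicular foot is at one end, so the two end-offsets along the wire are 0 and L = 0.111 m.
sinθ₁ = 0/√(0²+0.0303²) = 0.0000; sinθ₂ = 0.111/√(0.111²+0.0303²) = 0.9647.
B = (4π×10⁻⁷ × 24.8) / (4π × 0.0303) × (0.0000 + 0.9647) = 7.90×10⁻⁵ T.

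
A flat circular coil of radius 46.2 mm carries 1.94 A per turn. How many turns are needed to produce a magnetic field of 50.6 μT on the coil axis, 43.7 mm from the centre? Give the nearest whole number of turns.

For an N-turn coil, B = Nμ₀IR²/[2(R²+z²)^(3/2)]. A single turn gives B₁ = 1.01×10⁻⁵ T with R = 0.0462 m, z = 0.0437 m.
N = B/B₁ = 5.06×10⁻⁵ / 1.01×10⁻⁵ = 5.00.

N = 5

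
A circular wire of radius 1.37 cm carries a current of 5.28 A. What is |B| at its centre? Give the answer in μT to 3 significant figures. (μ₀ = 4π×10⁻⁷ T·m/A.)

B ≈ 242 μT

At the centre of a circular loop the Biot–Savart law gives B = μ₀I/(2R).
B = (4π×10⁻⁷ × 5.28) / (2 × 0.0137) = 2.42×10⁻⁴ T.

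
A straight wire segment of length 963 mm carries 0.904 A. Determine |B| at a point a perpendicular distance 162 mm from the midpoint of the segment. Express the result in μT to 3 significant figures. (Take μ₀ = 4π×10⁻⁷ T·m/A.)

For a finite straight segment, B = (μ₀I/4πd)(sinθ₁ + sinθ₂), where θ₁, θ₂ are the angles from the perpendicular to each end.
The perpendicular from the point meets the wire at its midpoint, so each end is L/2 = 0.4815 m away along the wire.
sinθ₁ = 0.4815/√(0.4815²+0.162²) = 0.9478; sinθ₂ = 0.4815/√(0.4815²+0.162²) = 0.9478.
B = (4π×10⁻⁷ × 0.904) / (4π × 0.162) × (0.9478 + 0.9478) = 1.06×10⁻⁶ T.

B ≈ 1.06 μT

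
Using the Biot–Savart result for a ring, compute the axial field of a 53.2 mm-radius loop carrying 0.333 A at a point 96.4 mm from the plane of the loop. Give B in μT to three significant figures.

On the axis of a circular loop, B = μ₀IR² / [2(R²+z²)^(3/2)].
R² + z² = (0.0532)² + (0.0964)² = 0.01212 m², and (R²+z²)^(3/2) = 1.33×10⁻³ m³.
B = (4π×10⁻⁷ × 0.333 × 0.00283) / (2 × 1.33×10⁻³) = 4.44×10⁻⁷ T.

B ≈ 0.444 μT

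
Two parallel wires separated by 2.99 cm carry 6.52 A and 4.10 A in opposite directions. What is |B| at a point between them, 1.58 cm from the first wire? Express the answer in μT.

B ≈ 141 μT

Each long wire gives B = μ₀I/(2πd). Distances are d₁ = 0.0158 m and d₂ = 0.0141 m.
B₁ = 8.25×10⁻⁵ T, B₂ = 5.82×10⁻⁵ T.
Between antiparallel currents both contributions point the same way, so they add. B = B₁ + B₂ = 8.25×10⁻⁵ + 5.82×10⁻⁵ = 1.41×10⁻⁴ T.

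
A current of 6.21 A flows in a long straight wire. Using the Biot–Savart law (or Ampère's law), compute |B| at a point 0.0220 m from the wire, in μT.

B ≈ 56.5 μT

For an infinitely long straight wire, B = μ₀I/(2πd).
B = (4π×10⁻⁷ × 6.21) / (2π × 0.022) = 5.65×10⁻⁵ T.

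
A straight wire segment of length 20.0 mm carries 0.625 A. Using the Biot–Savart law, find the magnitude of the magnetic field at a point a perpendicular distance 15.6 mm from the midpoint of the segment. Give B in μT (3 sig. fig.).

For a finite straight segment, B = (μ₀I/4πd)(sinθ₁ + sinθ₂), where θ₁, θ₂ are the angles from the perpendicular to each end.
The perpendicular from the point meets the wire at its midpoint, so each end is L/2 = 0.01 m away along the wire.
sinθ₁ = 0.01/√(0.01²+0.0156²) = 0.5397; sinθ₂ = 0.01/√(0.01²+0.0156²) = 0.5397.
B = (4π×10⁻⁷ × 0.625) / (4π × 0.0156) × (0.5397 + 0.5397) = 4.32×10⁻⁶ T.

B ≈ 4.32 μT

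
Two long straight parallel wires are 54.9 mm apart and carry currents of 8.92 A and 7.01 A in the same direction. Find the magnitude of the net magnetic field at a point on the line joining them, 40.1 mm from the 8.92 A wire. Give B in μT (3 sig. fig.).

B ≈ 50.2 μT

Each long wire gives B = μ₀I/(2πd). Distances are d₁ = 0.0401 m and d₂ = 0.0148 m.
B₁ = 4.45×10⁻⁵ T, B₂ = 9.47×10⁻⁵ T.
Between parallel currents the two contributions point in opposite directions, so they subtract. B = |B₁ − B₂| = |4.45×10⁻⁵ − 9.47×10⁻⁵| = 5.02×10⁻⁵ T.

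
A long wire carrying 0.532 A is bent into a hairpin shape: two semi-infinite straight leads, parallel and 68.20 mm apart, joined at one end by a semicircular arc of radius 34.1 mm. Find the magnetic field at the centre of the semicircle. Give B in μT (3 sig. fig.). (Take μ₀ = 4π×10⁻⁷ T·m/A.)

B ≈ 8.02 μT

The semicircular arc contributes B_arc = μ₀I·π/(4πR) = μ₀I/(4R) = 4.90×10⁻⁶ T.
Each semi-infinite lead is at perpendicular distance R = 0.0341 m from the centre, with the perpendicular foot at its near end, so it contributes μ₀I/(4πR); both point the same way, together 3.12×10⁻⁶ T.
Arc and leads all point the same direction: B = 4.90×10⁻⁶ + 3.12×10⁻⁶ = 8.02×10⁻⁶ T.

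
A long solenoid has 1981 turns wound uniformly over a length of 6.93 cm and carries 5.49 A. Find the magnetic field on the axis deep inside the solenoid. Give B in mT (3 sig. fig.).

B ≈ 197 mT

Inside a long solenoid, B = μ₀nI with n = 2.859×10⁴ turns/m.
B = 4π×10⁻⁷ × 2.859×10⁴ × 5.49 = 0.197 T.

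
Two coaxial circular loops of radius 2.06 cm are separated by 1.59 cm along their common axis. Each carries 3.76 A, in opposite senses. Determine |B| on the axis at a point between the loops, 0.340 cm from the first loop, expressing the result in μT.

B ≈ 38.5 μT

Each loop contributes B = μ₀IR²/[2(R²+z²)^(3/2)] on the axis, with z measured from that loop.
Loop 1 (z = 0.0034 m): B₁ = 1.10×10⁻⁴ T. Loop 2 (z = 0.0125 m): B₂ = 7.17×10⁻⁵ T.
The fields oppose: B = |B₁ − B₂| = 3.85×10⁻⁵ T.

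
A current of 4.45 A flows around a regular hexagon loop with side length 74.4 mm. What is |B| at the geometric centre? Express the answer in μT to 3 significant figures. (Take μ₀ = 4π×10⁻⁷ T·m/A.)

B ≈ 41.4 μT

Each side is a finite straight segment at perpendicular distance d = a/(2 tan(π/6)) = 0.06443 m from the centre, with end-angles ±π/6.
One side contributes B₁ = (μ₀I/4πd)·2 sin(π/6) = 6.91×10⁻⁶ T.
All 6 sides add in the same direction: B = 6 × 6.91×10⁻⁶ = 4.14×10⁻⁵ T.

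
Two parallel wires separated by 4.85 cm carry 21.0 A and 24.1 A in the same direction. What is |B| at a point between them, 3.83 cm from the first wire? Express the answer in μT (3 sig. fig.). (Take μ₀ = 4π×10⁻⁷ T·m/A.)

Each long wire gives B = μ₀I/(2πd). Distances are d₁ = 0.0383 m and d₂ = 0.0102 m.
B₁ = 1.10×10⁻⁴ T, B₂ = 4.73×10⁻⁴ T.
Between parallel currents the two contributions point in opposite directions, so they subtract. B = |B₁ − B₂| = |1.10×10⁻⁴ − 4.73×10⁻⁴| = 3.63×10⁻⁴ T.

B ≈ 363 μT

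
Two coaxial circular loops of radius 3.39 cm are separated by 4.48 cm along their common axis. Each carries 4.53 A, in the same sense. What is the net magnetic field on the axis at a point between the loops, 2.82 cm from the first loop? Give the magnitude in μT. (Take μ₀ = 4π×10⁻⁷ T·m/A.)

Each loop contributes B = μ₀IR²/[2(R²+z²)^(3/2)] on the axis, with z measured from that loop.
Loop 1 (z = 0.0282 m): B₁ = 3.81×10⁻⁵ T. Loop 2 (z = 0.0166 m): B₂ = 6.08×10⁻⁵ T.
The fields add: B = B₁ + B₂ = 9.90×10⁻⁵ T.

B ≈ 99.0 μT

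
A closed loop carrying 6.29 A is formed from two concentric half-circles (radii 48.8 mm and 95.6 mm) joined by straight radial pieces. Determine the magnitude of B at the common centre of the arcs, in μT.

B ≈ 19.8 μT

The radial connectors point toward the centre, so dl × r̂ = 0 and they contribute nothing.
Each semicircle gives μ₀I/(4R): inner arc 4.05×10⁻⁵ T, outer arc 2.07×10⁻⁵ T.
The two arcs carry current in opposite angular senses, so their fields oppose: B = |4.05×10⁻⁵ − 2.07×10⁻⁵| = 1.98×10⁻⁵ T.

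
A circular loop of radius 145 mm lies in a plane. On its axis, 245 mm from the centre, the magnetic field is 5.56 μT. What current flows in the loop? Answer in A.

I ≈ 9.71 A

On the axis of a loop, B = μ₀IR²/[2(R²+z²)^(3/2)], so I = 2B(R²+z²)^(3/2)/(μ₀R²).
R² + z² = 0.02102 + 0.06002 = 0.08105 m²; raised to 3/2 gives 2.31×10⁻² m³.
I = 2 × 5.56×10⁻⁶ × 2.31×10⁻² / (1.26×10⁻⁶ × 0.02102) = 9.71 A.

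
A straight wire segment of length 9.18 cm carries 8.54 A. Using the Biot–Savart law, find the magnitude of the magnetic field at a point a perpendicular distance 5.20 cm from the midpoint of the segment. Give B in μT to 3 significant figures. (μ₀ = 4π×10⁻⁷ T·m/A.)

For a finite straight segment, B = (μ₀I/4πd)(sinθ₁ + sinθ₂), where θ₁, θ₂ are the angles from the perpendicular to each end.
The perpendicular from the point meets the wire at its midpoint, so each end is L/2 = 0.0459 m away along the wire.
sinθ₁ = 0.0459/√(0.0459²+0.052²) = 0.6618; sinθ₂ = 0.0459/√(0.0459²+0.052²) = 0.6618.
B = (4π×10⁻⁷ × 8.54) / (4π × 0.052) × (0.6618 + 0.6618) = 2.17×10⁻⁵ T.

B ≈ 21.7 μT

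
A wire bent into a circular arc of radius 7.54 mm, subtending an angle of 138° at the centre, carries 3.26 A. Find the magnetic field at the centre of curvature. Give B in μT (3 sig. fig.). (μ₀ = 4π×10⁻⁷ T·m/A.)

The Biot–Savart field of a circular arc at its centre is B = μ₀Iφ/(4πR), with φ = 2.409 rad.
B = (4π×10⁻⁷ × 3.26 × 2.409) / (4π × 0.00754) = 1.04×10⁻⁴ T.

B ≈ 104 μT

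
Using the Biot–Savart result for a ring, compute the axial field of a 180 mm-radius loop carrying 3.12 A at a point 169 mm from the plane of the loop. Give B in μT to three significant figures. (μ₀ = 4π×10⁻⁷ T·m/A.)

B ≈ 4.22 μT

On the axis of a circular loop, B = μ₀IR² / [2(R²+z²)^(3/2)].
R² + z² = (0.18)² + (0.169)² = 0.06096 m², and (R²+z²)^(3/2) = 1.51×10⁻² m³.
B = (4π×10⁻⁷ × 3.12 × 0.0324) / (2 × 1.51×10⁻²) = 4.22×10⁻⁶ T.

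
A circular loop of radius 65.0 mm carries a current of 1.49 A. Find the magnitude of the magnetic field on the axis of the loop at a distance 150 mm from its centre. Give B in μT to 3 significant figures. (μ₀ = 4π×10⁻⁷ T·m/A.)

B ≈ 0.905 μT

On the axis of a circular loop, B = μ₀IR² / [2(R²+z²)^(3/2)].
R² + z² = (0.065)² + (0.15)² = 0.02672 m², and (R²+z²)^(3/2) = 4.37×10⁻³ m³.
B = (4π×10⁻⁷ × 1.49 × 0.004225) / (2 × 4.37×10⁻³) = 9.05×10⁻⁷ T.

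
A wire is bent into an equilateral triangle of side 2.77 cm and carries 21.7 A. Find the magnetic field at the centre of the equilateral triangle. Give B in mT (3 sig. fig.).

B ≈ 1.41 mT

Each side is a finite straight segment at perpendicular distance d = a/(2 tan(π/3)) = 0.007996 m from the centre, with end-angles ±π/3.
One side contributes B₁ = (μ₀I/4πd)·2 sin(π/3) = 4.70×10⁻⁴ T.
All 3 sides add in the same direction: B = 3 × 4.70×10⁻⁴ = 1.41×10⁻³ T.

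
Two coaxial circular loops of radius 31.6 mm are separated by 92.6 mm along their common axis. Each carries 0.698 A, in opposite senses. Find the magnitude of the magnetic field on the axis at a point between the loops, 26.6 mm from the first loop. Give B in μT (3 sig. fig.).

Each loop contributes B = μ₀IR²/[2(R²+z²)^(3/2)] on the axis, with z measured from that loop.
Loop 1 (z = 0.0266 m): B₁ = 6.21×10⁻⁶ T. Loop 2 (z = 0.066 m): B₂ = 1.12×10⁻⁶ T.
The fields oppose: B = |B₁ − B₂| = 5.10×10⁻⁶ T.

B ≈ 5.10 μT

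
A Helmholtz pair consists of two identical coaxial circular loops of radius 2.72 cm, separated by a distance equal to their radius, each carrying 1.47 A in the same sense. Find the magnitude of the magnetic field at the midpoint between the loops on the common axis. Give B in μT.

Each loop contributes B = μ₀IR²/[2(R²+z²)^(3/2)] on the axis, with z measured from that loop.
Loop 1 (z = 0.0136 m): B₁ = 2.43×10⁻⁵ T. Loop 2 (z = 0.0136 m): B₂ = 2.43×10⁻⁵ T.
The fields add: B = B₁ + B₂ = 4.86×10⁻⁵ T.

B ≈ 48.6 μT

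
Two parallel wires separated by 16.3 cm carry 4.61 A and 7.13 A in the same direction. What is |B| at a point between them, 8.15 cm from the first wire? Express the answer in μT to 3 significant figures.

B ≈ 6.18 μT

Each long wire gives B = μ₀I/(2πd). Distances are d₁ = 0.0815 m and d₂ = 0.0815 m.
B₁ = 1.13×10⁻⁵ T, B₂ = 1.75×10⁻⁵ T.
Between parallel currents the two contributions point in opposite directions, so they subtract. B = |B₁ − B₂| = |1.13×10⁻⁵ − 1.75×10⁻⁵| = 6.18×10⁻⁶ T.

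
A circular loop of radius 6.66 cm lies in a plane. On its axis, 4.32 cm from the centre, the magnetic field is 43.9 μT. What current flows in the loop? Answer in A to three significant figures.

I ≈ 7.88 A

On the axis of a loop, B = μ₀IR²/[2(R²+z²)^(3/2)], so I = 2B(R²+z²)^(3/2)/(μ₀R²).
R² + z² = 0.004436 + 0.001866 = 0.006302 m²; raised to 3/2 gives 5.00×10⁻⁴ m³.
I = 2 × 4.39×10⁻⁵ × 5.00×10⁻⁴ / (1.26×10⁻⁶ × 0.004436) = 7.88 A.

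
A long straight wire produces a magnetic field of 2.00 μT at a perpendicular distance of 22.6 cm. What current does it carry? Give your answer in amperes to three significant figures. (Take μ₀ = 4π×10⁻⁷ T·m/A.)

For a long straight wire B = μ₀I/(2πd), so I = 2πdB/μ₀.
I = 2π × 0.226 × 2.00×10⁻⁶ / (4π×10⁻⁷) = 2.26 A.

I ≈ 2.26 A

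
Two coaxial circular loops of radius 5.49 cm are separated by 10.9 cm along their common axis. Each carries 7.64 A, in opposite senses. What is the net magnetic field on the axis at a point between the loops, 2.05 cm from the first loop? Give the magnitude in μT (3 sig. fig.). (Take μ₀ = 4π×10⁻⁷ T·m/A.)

Each loop contributes B = μ₀IR²/[2(R²+z²)^(3/2)] on the axis, with z measured from that loop.
Loop 1 (z = 0.0205 m): B₁ = 7.19×10⁻⁵ T. Loop 2 (z = 0.0885 m): B₂ = 1.28×10⁻⁵ T.
The fields oppose: B = |B₁ − B₂| = 5.91×10⁻⁵ T.

B ≈ 59.1 μT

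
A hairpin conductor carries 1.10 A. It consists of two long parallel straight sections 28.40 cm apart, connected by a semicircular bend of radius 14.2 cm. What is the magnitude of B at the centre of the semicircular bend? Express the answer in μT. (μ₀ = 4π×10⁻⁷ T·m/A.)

B ≈ 3.98 μT

The semicircular arc contributes B_arc = μ₀I·π/(4πR) = μ₀I/(4R) = 2.43×10⁻⁶ T.
Each semi-infinite lead is at perpendicular distance R = 0.142 m from the centre, with the perpendicular foot at its near end, so it contributes μ₀I/(4πR); both point the same way, together 1.55×10⁻⁶ T.
Arc and leads all point the same direction: B = 2.43×10⁻⁶ + 1.55×10⁻⁶ = 3.98×10⁻⁶ T.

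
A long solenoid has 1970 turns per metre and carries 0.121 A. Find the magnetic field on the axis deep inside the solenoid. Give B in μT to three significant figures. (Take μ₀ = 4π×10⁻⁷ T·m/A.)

B ≈ 300 μT

Inside a long solenoid, B = μ₀nI with n = 1970 turns/m.
B = 4π×10⁻⁷ × 1970 × 0.121 = 3.00×10⁻⁴ T.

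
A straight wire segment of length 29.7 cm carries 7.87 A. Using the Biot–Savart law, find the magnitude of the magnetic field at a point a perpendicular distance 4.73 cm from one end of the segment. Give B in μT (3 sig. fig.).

For a finite straight segment, B = (μ₀I/4πd)(sinθ₁ + sinθ₂), where θ₁, θ₂ are the angles from the perpendicular to each end.
The perpendicular foot is at one end, so the two end-offsets along the wire are 0 and L = 0.297 m.
sinθ₁ = 0/√(0²+0.0473²) = 0.0000; sinθ₂ = 0.297/√(0.297²+0.0473²) = 0.9876.
B = (4π×10⁻⁷ × 7.87) / (4π × 0.0473) × (0.0000 + 0.9876) = 1.64×10⁻⁵ T.

B ≈ 16.4 μT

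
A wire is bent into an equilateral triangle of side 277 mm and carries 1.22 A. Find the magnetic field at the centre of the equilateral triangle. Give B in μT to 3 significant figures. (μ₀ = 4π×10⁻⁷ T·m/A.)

B ≈ 7.93 μT

Each side is a finite straight segment at perpendicular distance d = a/(2 tan(π/3)) = 0.07996 m from the centre, with end-angles ±π/3.
One side contributes B₁ = (μ₀I/4πd)·2 sin(π/3) = 2.64×10⁻⁶ T.
All 3 sides add in the same direction: B = 3 × 2.64×10⁻⁶ = 7.93×10⁻⁶ T.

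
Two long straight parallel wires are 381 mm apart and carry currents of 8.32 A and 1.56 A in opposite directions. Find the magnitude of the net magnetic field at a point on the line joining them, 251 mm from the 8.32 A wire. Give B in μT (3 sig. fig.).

Each long wire gives B = μ₀I/(2πd). Distances are d₁ = 0.251 m and d₂ = 0.13 m.
B₁ = 6.63×10⁻⁶ T, B₂ = 2.40×10⁻⁶ T.
Between antiparallel currents both contributions point the same way, so they add. B = B₁ + B₂ = 6.63×10⁻⁶ + 2.40×10⁻⁶ = 9.03×10⁻⁶ T.

B ≈ 9.03 μT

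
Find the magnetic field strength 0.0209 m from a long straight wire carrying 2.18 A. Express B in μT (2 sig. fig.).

For an infinitely long straight wire, B = μ₀I/(2πd).
B = (4π×10⁻⁷ × 2.18) / (2π × 0.0209) = 2.09×10⁻⁵ T.

B ≈ 21 μT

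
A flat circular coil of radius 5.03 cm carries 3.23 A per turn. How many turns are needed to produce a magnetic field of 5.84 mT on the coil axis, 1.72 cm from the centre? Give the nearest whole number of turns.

For an N-turn coil, B = Nμ₀IR²/[2(R²+z²)^(3/2)]. A single turn gives B₁ = 3.42×10⁻⁵ T with R = 0.0503 m, z = 0.0172 m.
N = B/B₁ = 5.84×10⁻³ / 3.42×10⁻⁵ = 170.86.

N = 171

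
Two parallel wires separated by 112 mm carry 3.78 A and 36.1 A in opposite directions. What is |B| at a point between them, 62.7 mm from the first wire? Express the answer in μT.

B ≈ 159 μT

Each long wire gives B = μ₀I/(2πd). Distances are d₁ = 0.0627 m and d₂ = 0.0493 m.
B₁ = 1.21×10⁻⁵ T, B₂ = 1.46×10⁻⁴ T.
Between antiparallel currents both contributions point the same way, so they add. B = B₁ + B₂ = 1.21×10⁻⁵ + 1.46×10⁻⁴ = 1.59×10⁻⁴ T.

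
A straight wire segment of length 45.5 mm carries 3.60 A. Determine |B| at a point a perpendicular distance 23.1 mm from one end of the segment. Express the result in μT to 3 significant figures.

B ≈ 13.9 μT

For a finite straight segment, B = (μ₀I/4πd)(sinθ₁ + sinθ₂), where θ₁, θ₂ are the angles from the perpendicular to each end.
The perpendicular foot is at one end, so the two end-offsets along the wire are 0 and L = 0.0455 m.
sinθ₁ = 0/√(0²+0.0231²) = 0.0000; sinθ₂ = 0.0455/√(0.0455²+0.0231²) = 0.8917.
B = (4π×10⁻⁷ × 3.60) / (4π × 0.0231) × (0.0000 + 0.8917) = 1.39×10⁻⁵ T.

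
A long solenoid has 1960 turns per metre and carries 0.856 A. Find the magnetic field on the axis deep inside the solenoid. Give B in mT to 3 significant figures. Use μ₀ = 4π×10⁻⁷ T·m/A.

Inside a long solenoid, B = μ₀nI with n = 1960 turns/m.
B = 4π×10⁻⁷ × 1960 × 0.856 = 2.11×10⁻³ T.

B ≈ 2.11 mT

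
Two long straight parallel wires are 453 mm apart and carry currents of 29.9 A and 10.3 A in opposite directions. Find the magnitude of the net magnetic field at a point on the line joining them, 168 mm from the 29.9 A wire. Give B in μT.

B ≈ 42.8 μT

Each long wire gives B = μ₀I/(2πd). Distances are d₁ = 0.168 m and d₂ = 0.285 m.
B₁ = 3.56×10⁻⁵ T, B₂ = 7.23×10⁻⁶ T.
Between antiparallel currents both contributions point the same way, so they add. B = B₁ + B₂ = 3.56×10⁻⁵ + 7.23×10⁻⁶ = 4.28×10⁻⁵ T.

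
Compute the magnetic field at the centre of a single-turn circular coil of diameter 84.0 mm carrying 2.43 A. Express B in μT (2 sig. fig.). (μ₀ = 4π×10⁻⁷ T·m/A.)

At the centre of a circular loop the Biot–Savart law gives B = μ₀I/(2R) (so R = 0.042 m).
B = (4π×10⁻⁷ × 2.43) / (2 × 0.042) = 3.64×10⁻⁵ T.

B ≈ 36 μT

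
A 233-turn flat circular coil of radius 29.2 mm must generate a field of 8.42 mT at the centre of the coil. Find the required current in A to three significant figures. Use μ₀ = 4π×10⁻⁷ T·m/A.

For an N-turn coil, B = Nμ₀I/(2R) with R = 0.0292 m, so I = 2RB/(Nμ₀) = 2 × 0.0292 × 8.42×10⁻³ / (233 × 4π×10⁻⁷) = 1.68 A.

I ≈ 1.68 A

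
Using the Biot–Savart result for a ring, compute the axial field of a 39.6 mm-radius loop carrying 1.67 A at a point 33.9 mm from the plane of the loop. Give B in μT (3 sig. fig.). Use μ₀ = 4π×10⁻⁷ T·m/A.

B ≈ 11.6 μT

On the axis of a circular loop, B = μ₀IR² / [2(R²+z²)^(3/2)].
R² + z² = (0.0396)² + (0.0339)² = 0.002717 m², and (R²+z²)^(3/2) = 1.42×10⁻⁴ m³.
B = (4π×10⁻⁷ × 1.67 × 0.001568) / (2 × 1.42×10⁻⁴) = 1.16×10⁻⁵ T.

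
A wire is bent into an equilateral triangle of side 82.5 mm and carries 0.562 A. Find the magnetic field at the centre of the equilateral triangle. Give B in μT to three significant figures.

B ≈ 12.3 μT

Each side is a finite straight segment at perpendicular distance d = a/(2 tan(π/3)) = 0.02382 m from the centre, with end-angles ±π/3.
One side contributes B₁ = (μ₀I/4πd)·2 sin(π/3) = 4.09×10⁻⁶ T.
All 3 sides add in the same direction: B = 3 × 4.09×10⁻⁶ = 1.23×10⁻⁵ T.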